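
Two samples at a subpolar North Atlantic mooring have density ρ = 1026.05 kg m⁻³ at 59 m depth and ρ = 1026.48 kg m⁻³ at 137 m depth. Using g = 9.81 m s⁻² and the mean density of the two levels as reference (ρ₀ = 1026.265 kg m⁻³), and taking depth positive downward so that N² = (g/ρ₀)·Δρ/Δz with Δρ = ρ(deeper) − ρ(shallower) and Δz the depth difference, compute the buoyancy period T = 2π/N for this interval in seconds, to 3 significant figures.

866 s

Δρ = 1026.48 − 1026.05 = 0.43 kg m⁻³ over Δz = 137 − 59 = 78 m.
N² = (9.81/1026.265) × (0.43/78) = 5.2697 × 10⁻⁵ s⁻².
N = √(5.2697 × 10⁻⁵) = 7.2593 × 10⁻³ rad s⁻¹, so T = 2π/N = 865.54 s ≈ 866 s.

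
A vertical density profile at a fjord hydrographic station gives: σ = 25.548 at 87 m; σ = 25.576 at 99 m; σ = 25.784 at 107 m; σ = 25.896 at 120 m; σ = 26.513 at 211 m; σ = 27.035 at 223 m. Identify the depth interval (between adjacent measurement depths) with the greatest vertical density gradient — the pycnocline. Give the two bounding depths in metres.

211–223 m

Compute the density gradient over each adjacent pair:
  87–99 m: Δρ/Δz = 0.028/12 = 2.3 × 10⁻³ kg m⁻⁴
  99–107 m: Δρ/Δz = 0.208/8 = 0.026 kg m⁻⁴
  107–120 m: Δρ/Δz = 0.112/13 = 8.6 × 10⁻³ kg m⁻⁴
  120–211 m: Δρ/Δz = 0.617/91 = 6.8 × 10⁻³ kg m⁻⁴
  211–223 m: Δρ/Δz = 0.522/12 = 0.044 kg m⁻⁴
The largest gradient is in the 211–223 m interval — the pycnocline.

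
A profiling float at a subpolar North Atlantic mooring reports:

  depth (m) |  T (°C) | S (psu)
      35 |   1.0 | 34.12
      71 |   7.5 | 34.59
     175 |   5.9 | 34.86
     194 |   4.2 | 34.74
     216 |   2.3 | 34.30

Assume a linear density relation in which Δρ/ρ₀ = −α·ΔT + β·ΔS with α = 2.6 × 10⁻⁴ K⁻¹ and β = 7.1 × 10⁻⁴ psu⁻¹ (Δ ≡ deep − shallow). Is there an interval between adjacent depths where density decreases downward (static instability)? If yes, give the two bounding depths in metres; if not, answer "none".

35–71 m

Evaluate Δρ/ρ₀ = −αΔT + βΔS across each adjacent pair:
  35–71 m: −αΔT+βΔS = −(2.6 × 10⁻⁴)(+6.5)+(7.1 × 10⁻⁴)(+0.47) = -1.4 × 10⁻³ → UNSTABLE
  71–175 m: −αΔT+βΔS = −(2.6 × 10⁻⁴)(-1.6)+(7.1 × 10⁻⁴)(+0.27) = 6.1 × 10⁻⁴ → stable
  175–194 m: −αΔT+βΔS = −(2.6 × 10⁻⁴)(-1.7)+(7.1 × 10⁻⁴)(-0.12) = 3.6 × 10⁻⁴ → stable
  194–216 m: −αΔT+βΔS = −(2.6 × 10⁻⁴)(-1.9)+(7.1 × 10⁻⁴)(-0.44) = 1.8 × 10⁻⁴ → stable
The 35–71 m interval has Δρ < 0: lighter water underlies denser water.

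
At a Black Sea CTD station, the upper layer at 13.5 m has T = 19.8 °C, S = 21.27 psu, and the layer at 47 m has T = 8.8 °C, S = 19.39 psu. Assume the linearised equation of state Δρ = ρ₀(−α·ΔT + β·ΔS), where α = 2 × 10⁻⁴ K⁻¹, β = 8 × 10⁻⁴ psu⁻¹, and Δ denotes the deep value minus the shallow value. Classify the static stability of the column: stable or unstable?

ΔT = 8.8 − 19.8 = -11.0 K and ΔS = 19.39 − 21.27 = -1.88 psu (deep − shallow).
−αΔT = 2.20 × 10⁻³; βΔS = -1.504 × 10⁻³; sum Δρ/ρ₀ = 6.96 × 10⁻⁴.
Δρ/ρ₀ > 0, so Δρ > 0: deeper water is denser → statically stable.

stable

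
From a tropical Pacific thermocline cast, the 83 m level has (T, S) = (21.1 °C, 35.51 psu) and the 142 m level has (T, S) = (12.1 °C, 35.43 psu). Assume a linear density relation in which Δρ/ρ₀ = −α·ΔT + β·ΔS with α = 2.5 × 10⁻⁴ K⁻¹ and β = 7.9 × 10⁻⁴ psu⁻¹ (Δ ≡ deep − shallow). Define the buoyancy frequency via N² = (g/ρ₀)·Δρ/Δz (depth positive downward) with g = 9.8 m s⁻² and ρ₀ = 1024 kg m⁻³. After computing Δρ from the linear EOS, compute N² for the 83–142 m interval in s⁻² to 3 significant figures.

ΔT = -9.0 K, ΔS = -0.08 psu (deep − shallow).
Δρ/ρ₀ = −αΔT + βΔS = 2.25 × 10⁻³ − 6.32 × 10⁻⁵ = 2.1868 × 10⁻³, so Δρ ≈ 2.239 kg m⁻³.
N² = (g/ρ₀)·Δρ/Δz = g·(Δρ/ρ₀)/Δz = 9.8 × 2.1868 × 10⁻³ / 59 = 3.6323 × 10⁻⁴ s⁻² ≈ 3.63 × 10⁻⁴ s⁻².

3.63 × 10⁻⁴ s⁻²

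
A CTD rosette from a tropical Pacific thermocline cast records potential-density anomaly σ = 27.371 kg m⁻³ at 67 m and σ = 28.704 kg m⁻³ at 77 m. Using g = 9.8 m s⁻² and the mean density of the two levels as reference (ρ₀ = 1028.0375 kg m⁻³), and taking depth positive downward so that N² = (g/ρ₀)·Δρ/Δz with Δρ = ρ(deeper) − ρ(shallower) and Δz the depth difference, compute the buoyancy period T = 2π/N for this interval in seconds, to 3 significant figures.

176 s

Δρ = 1028.704 − 1027.371 = 1.333 kg m⁻³ over Δz = 77 − 67 = 10 m.
N² = (9.8/1028.0375) × (1.333/10) = 1.2707 × 10⁻³ s⁻².
N = √(1.2707 × 10⁻³) = 0.035647 rad s⁻¹, so T = 2π/N = 176.26 s ≈ 176 s.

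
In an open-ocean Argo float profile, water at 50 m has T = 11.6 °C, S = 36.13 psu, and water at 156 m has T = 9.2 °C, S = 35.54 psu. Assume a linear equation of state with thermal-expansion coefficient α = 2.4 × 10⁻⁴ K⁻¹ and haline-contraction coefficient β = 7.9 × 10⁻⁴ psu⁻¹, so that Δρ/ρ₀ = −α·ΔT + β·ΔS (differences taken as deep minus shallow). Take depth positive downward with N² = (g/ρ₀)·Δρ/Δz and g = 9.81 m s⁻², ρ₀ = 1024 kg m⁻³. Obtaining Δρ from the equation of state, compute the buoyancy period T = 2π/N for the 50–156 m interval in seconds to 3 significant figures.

1.97 × 10³ s

ΔT = -2.4 K, ΔS = -0.59 psu (deep − shallow).
Δρ/ρ₀ = −αΔT + βΔS = 5.76 × 10⁻⁴ − 4.661 × 10⁻⁴ = 1.099 × 10⁻⁴, so Δρ ≈ 0.1125 kg m⁻³.
N² = (g/ρ₀)·Δρ/Δz = g·(Δρ/ρ₀)/Δz = 9.81 × 1.099 × 10⁻⁴ / 106 = 1.0171 × 10⁻⁵ s⁻².
N = √(1.0171 × 10⁻⁵) = 3.1892 × 10⁻³ rad s⁻¹ → T = 2π/N = 1.9701 × 10³ s ≈ 1.97 × 10³ s.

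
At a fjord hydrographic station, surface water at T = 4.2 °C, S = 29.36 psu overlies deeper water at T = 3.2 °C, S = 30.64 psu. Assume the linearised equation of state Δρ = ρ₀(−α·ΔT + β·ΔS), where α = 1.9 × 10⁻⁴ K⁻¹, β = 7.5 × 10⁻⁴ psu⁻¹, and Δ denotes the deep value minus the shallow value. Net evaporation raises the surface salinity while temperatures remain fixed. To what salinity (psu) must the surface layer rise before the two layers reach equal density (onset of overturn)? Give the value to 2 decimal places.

Neutral buoyancy requires −α(T_deep − T_surf) + β(S_deep − S_surf′) = 0.
S_surf′ = S_deep − (α/β)·ΔT = 30.64 − (1.9 × 10⁻⁴/7.5 × 10⁻⁴)·(-1.0) = 30.8933 psu.
Increase required: 30.8933 − 29.36 = 1.5333 psu.

30.89 psu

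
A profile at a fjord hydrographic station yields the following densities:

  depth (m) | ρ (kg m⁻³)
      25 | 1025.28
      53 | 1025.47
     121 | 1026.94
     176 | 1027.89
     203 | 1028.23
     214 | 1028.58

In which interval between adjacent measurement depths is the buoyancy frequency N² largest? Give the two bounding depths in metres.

Compute the density gradient over each adjacent pair:
  25–53 m: Δρ/Δz = 0.19/28 = 6.8 × 10⁻³ kg m⁻⁴
  53–121 m: Δρ/Δz = 1.47/68 = 0.022 kg m⁻⁴
  121–176 m: Δρ/Δz = 0.95/55 = 0.017 kg m⁻⁴
  176–203 m: Δρ/Δz = 0.34/27 = 0.013 kg m⁻⁴
  203–214 m: Δρ/Δz = 0.35/11 = 0.032 kg m⁻⁴
The largest gradient is in the 203–214 m interval — the pycnocline.

203–214 m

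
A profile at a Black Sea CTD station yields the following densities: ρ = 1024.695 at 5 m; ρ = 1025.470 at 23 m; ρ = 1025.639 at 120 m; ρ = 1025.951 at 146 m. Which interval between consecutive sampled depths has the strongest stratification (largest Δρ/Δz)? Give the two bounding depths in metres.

Compute the density gradient over each adjacent pair:
  5–23 m: Δρ/Δz = 0.775/18 = 0.043 kg m⁻⁴
  23–120 m: Δρ/Δz = 0.169/97 = 1.7 × 10⁻³ kg m⁻⁴
  120–146 m: Δρ/Δz = 0.312/26 = 0.012 kg m⁻⁴
The largest gradient is in the 5–23 m interval — the pycnocline.

5–23 m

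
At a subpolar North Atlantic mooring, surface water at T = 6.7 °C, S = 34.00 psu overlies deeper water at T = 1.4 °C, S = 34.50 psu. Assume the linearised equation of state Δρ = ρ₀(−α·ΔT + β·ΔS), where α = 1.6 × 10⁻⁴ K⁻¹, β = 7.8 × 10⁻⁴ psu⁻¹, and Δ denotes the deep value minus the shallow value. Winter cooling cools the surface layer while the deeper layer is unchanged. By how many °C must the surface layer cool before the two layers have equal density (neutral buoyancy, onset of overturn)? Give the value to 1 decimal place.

Neutral buoyancy requires Δρ = 0, i.e. −α(T_deep − T_surf′) + β(S_deep − S_surf) = 0.
T_surf′ = T_deep − (β/α)·ΔS = 1.4 − (7.8 × 10⁻⁴/1.6 × 10⁻⁴)·(+0.50) = -1.037 °C.
Cooling required: 6.7 − (-1.037) = 7.737 °C.

7.7 °C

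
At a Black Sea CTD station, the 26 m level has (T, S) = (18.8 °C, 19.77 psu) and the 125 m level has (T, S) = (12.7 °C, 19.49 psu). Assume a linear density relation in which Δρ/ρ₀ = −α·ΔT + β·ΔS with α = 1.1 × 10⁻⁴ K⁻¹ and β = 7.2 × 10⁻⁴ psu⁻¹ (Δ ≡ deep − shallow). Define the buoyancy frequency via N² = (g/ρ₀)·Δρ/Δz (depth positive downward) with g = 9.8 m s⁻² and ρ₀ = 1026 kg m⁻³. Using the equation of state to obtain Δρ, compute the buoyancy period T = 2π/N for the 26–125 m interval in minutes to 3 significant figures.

15.4 min

ΔT = -6.1 K, ΔS = -0.28 psu (deep − shallow).
Δρ/ρ₀ = −αΔT + βΔS = 6.71 × 10⁻⁴ − 2.016 × 10⁻⁴ = 4.694 × 10⁻⁴, so Δρ ≈ 0.4816 kg m⁻³.
N² = (g/ρ₀)·Δρ/Δz = g·(Δρ/ρ₀)/Δz = 9.8 × 4.694 × 10⁻⁴ / 99 = 4.6466 × 10⁻⁵ s⁻².
N = √(4.6466 × 10⁻⁵) = 6.8166 × 10⁻³ rad s⁻¹ → T = 2π/N = 921.75 s = 15.363 min ≈ 15.4 min.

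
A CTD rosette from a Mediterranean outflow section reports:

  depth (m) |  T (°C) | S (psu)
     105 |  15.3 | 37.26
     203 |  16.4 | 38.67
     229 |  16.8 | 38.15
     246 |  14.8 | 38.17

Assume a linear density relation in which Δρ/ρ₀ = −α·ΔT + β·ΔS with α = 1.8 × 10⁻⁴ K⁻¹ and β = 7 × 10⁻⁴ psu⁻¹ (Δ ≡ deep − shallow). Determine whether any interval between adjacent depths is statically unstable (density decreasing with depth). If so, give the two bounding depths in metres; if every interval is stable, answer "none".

203–229 m

Evaluate Δρ/ρ₀ = −αΔT + βΔS across each adjacent pair:
  105–203 m: −αΔT+βΔS = −(1.8 × 10⁻⁴)(+1.1)+(7 × 10⁻⁴)(+1.41) = 7.9 × 10⁻⁴ → stable
  203–229 m: −αΔT+βΔS = −(1.8 × 10⁻⁴)(+0.4)+(7 × 10⁻⁴)(-0.52) = -4.4 × 10⁻⁴ → UNSTABLE
  229–246 m: −αΔT+βΔS = −(1.8 × 10⁻⁴)(-2.0)+(7 × 10⁻⁴)(+0.02) = 3.7 × 10⁻⁴ → stable
The 203–229 m interval has Δρ < 0: lighter water underlies denser water.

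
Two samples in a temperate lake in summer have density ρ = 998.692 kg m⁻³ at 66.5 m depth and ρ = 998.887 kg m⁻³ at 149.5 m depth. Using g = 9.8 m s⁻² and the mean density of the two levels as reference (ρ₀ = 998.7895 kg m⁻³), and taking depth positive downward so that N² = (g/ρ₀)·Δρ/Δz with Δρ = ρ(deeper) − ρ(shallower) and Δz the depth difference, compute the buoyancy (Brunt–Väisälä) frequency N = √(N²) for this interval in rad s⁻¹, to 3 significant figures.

Δρ = 998.887 − 998.692 = 0.195 kg m⁻³ over Δz = 149.5 − 66.5 = 83 m.
N² = (9.8/998.7895) × (0.195/83) = 2.3052 × 10⁻⁵ s⁻².
N = √(2.3052 × 10⁻⁵) = 4.8012 × 10⁻³ rad s⁻¹ ≈ 4.80 × 10⁻³ rad s⁻¹.
N² > 0, so the interval is statically stable.

4.80 × 10⁻³ rad s⁻¹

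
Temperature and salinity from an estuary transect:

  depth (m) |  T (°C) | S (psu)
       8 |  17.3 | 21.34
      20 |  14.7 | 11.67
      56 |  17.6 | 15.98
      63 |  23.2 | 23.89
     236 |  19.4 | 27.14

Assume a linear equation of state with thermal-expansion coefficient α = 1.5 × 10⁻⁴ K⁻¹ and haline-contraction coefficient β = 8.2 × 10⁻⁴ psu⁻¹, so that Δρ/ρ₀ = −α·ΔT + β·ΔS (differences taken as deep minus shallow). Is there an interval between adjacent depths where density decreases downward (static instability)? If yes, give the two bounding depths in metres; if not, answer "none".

Evaluate Δρ/ρ₀ = −αΔT + βΔS across each adjacent pair:
  8–20 m: −αΔT+βΔS = −(1.5 × 10⁻⁴)(-2.6)+(8.2 × 10⁻⁴)(-9.67) = -7.5 × 10⁻³ → UNSTABLE
  20–56 m: −αΔT+βΔS = −(1.5 × 10⁻⁴)(+2.9)+(8.2 × 10⁻⁴)(+4.31) = 3.1 × 10⁻³ → stable
  56–63 m: −αΔT+βΔS = −(1.5 × 10⁻⁴)(+5.6)+(8.2 × 10⁻⁴)(+7.91) = 5.6 × 10⁻³ → stable
  63–236 m: −αΔT+βΔS = −(1.5 × 10⁻⁴)(-3.8)+(8.2 × 10⁻⁴)(+3.25) = 3.2 × 10⁻³ → stable
The 8–20 m interval has Δρ < 0: lighter water underlies denser water.

8–20 m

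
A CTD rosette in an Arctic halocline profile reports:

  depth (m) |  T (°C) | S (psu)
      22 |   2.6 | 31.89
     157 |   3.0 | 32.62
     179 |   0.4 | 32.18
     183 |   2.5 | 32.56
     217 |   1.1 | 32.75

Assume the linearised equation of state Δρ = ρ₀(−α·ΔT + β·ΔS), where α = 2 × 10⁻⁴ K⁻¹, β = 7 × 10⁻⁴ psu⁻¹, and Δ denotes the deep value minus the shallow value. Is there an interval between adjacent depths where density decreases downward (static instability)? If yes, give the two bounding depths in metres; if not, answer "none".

179–183 m

Evaluate Δρ/ρ₀ = −αΔT + βΔS across each adjacent pair:
  22–157 m: −αΔT+βΔS = −(2 × 10⁻⁴)(+0.4)+(7 × 10⁻⁴)(+0.73) = 4.3 × 10⁻⁴ → stable
  157–179 m: −αΔT+βΔS = −(2 × 10⁻⁴)(-2.6)+(7 × 10⁻⁴)(-0.44) = 2.1 × 10⁻⁴ → stable
  179–183 m: −αΔT+βΔS = −(2 × 10⁻⁴)(+2.1)+(7 × 10⁻⁴)(+0.38) = -1.5 × 10⁻⁴ → UNSTABLE
  183–217 m: −αΔT+βΔS = −(2 × 10⁻⁴)(-1.4)+(7 × 10⁻⁴)(+0.19) = 4.1 × 10⁻⁴ → stable
The 179–183 m interval has Δρ < 0: lighter water underlies denser water.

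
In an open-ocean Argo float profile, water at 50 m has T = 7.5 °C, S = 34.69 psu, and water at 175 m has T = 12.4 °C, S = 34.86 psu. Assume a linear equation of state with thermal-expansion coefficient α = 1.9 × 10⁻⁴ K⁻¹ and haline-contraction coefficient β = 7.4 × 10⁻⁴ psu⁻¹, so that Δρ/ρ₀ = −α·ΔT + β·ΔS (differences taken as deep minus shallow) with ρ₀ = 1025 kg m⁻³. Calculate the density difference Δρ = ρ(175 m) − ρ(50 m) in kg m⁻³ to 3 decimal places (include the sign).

ΔT = +4.9 K, ΔS = +0.17 psu (deep − shallow).
Δρ/ρ₀ = −(1.9 × 10⁻⁴)(+4.9) + (7.4 × 10⁻⁴)(+0.17) = -8.052 × 10⁻⁴.
Δρ = 1025 × (-8.052 × 10⁻⁴) = -0.825 kg m⁻³.
Negative Δρ: lighter below, statically unstable.

-0.825 kg m⁻³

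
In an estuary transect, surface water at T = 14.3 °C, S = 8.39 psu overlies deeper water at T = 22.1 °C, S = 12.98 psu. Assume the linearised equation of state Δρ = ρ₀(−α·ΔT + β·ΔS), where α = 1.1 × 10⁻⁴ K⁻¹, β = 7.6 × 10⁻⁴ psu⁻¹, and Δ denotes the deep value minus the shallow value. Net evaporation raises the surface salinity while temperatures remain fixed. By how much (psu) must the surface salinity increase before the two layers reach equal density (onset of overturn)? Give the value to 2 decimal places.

Neutral buoyancy requires −α(T_deep − T_surf) + β(S_deep − S_surf′) = 0.
S_surf′ = S_deep − (α/β)·ΔT = 12.98 − (1.1 × 10⁻⁴/7.6 × 10⁻⁴)·(+7.8) = 11.8511 psu.
Increase required: 11.8511 − 8.39 = 3.4611 psu.

3.46 psu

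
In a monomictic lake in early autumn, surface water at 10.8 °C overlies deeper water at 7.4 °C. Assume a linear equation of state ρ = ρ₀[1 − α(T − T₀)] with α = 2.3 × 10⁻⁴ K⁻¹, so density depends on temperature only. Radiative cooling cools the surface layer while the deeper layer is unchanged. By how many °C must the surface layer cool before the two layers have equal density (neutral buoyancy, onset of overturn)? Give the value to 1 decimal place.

With temperature the only control, equal density requires T_surf′ = T_deep.
T_surf′ = 7.4 °C.
Cooling required: 10.8 − 7.4 = 3.4 °C.

3.4 °C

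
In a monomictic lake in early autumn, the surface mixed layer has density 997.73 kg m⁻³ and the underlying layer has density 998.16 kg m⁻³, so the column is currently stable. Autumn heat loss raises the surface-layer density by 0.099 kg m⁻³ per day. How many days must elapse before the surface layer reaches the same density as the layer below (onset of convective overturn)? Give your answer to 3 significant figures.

4.34 days

Density deficit of the surface layer: 998.16 − 997.73 = 0.43 kg m⁻³.
Required change = 0.43 / 0.099 = 4.34 days.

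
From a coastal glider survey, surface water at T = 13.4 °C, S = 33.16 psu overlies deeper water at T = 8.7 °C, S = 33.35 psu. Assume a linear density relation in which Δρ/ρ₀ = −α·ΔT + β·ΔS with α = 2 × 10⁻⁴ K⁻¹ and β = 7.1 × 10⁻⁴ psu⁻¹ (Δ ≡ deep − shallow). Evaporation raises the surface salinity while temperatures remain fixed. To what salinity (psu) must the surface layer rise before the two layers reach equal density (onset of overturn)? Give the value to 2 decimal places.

34.67 psu

Neutral buoyancy requires −α(T_deep − T_surf) + β(S_deep − S_surf′) = 0.
S_surf′ = S_deep − (α/β)·ΔT = 33.35 − (2 × 10⁻⁴/7.1 × 10⁻⁴)·(-4.7) = 34.6739 psu.
Increase required: 34.6739 − 33.16 = 1.5139 psu.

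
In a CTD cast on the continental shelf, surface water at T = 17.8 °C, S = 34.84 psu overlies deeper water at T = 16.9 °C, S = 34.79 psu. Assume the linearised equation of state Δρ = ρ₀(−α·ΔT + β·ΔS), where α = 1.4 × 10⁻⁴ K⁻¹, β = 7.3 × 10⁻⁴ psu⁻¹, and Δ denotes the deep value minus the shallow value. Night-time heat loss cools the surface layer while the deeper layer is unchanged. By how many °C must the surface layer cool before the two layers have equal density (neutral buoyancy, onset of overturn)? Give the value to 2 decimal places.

0.64 °C

Neutral buoyancy requires Δρ = 0, i.e. −α(T_deep − T_surf′) + β(S_deep − S_surf) = 0.
T_surf′ = T_deep − (β/α)·ΔS = 16.9 − (7.3 × 10⁻⁴/1.4 × 10⁻⁴)·(-0.05) = 17.1607 °C.
Cooling required: 17.8 − (17.1607) = 0.6393 °C.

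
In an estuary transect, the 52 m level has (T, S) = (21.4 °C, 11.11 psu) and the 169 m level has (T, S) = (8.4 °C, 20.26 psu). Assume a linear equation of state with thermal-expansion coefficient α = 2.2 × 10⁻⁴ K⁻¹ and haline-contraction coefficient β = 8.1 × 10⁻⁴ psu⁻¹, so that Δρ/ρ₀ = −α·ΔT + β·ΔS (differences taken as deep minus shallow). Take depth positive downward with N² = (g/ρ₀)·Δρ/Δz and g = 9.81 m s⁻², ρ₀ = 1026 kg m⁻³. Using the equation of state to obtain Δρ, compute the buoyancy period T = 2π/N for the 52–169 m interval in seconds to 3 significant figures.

214 s

ΔT = -13.0 K, ΔS = +9.15 psu (deep − shallow).
Δρ/ρ₀ = −αΔT + βΔS = 2.86 × 10⁻³ + 7.4115 × 10⁻³ = 0.0102715, so Δρ ≈ 10.54 kg m⁻³.
N² = (g/ρ₀)·Δρ/Δz = g·(Δρ/ρ₀)/Δz = 9.81 × 0.0102715 / 117 = 8.6123 × 10⁻⁴ s⁻².
N = √(8.6123 × 10⁻⁴) = 0.029347 rad s⁻¹ → T = 2π/N = 214.10 s ≈ 214 s.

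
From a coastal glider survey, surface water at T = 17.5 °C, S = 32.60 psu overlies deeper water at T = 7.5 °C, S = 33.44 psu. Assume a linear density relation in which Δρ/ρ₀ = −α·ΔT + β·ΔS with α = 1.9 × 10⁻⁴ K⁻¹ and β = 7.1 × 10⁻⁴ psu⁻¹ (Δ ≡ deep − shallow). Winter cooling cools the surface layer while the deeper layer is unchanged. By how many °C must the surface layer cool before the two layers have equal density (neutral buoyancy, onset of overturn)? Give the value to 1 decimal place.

Neutral buoyancy requires Δρ = 0, i.e. −α(T_deep − T_surf′) + β(S_deep − S_surf) = 0.
T_surf′ = T_deep − (β/α)·ΔS = 7.5 − (7.1 × 10⁻⁴/1.9 × 10⁻⁴)·(+0.84) = 4.361 °C.
Cooling required: 17.5 − (4.361) = 13.139 °C.

13.1 °C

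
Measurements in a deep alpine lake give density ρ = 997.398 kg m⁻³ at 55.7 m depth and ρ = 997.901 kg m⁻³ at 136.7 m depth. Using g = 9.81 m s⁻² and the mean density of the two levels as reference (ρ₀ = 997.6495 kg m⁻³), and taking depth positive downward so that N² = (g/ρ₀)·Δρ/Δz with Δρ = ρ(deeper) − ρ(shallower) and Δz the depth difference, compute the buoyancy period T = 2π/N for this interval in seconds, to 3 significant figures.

Δρ = 997.901 − 997.398 = 0.503 kg m⁻³ over Δz = 136.7 − 55.7 = 81 m.
N² = (9.81/997.6495) × (0.503/81) = 6.1062 × 10⁻⁵ s⁻².
N = √(6.1062 × 10⁻⁵) = 7.8142 × 10⁻³ rad s⁻¹, so T = 2π/N = 804.07 s ≈ 804 s.

804 s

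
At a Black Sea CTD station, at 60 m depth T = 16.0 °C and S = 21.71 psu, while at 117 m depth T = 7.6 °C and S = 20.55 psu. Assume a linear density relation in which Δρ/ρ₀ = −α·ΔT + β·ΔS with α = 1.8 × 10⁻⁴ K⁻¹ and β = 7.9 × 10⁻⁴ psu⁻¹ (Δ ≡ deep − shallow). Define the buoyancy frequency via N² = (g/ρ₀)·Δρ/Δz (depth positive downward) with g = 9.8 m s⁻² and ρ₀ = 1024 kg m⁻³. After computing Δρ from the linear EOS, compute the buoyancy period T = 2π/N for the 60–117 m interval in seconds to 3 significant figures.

621 s

ΔT = -8.4 K, ΔS = -1.16 psu (deep − shallow).
Δρ/ρ₀ = −αΔT + βΔS = 1.512 × 10⁻³ − 9.164 × 10⁻⁴ = 5.956 × 10⁻⁴, so Δρ ≈ 0.6099 kg m⁻³.
N² = (g/ρ₀)·Δρ/Δz = g·(Δρ/ρ₀)/Δz = 9.8 × 5.956 × 10⁻⁴ / 57 = 1.0240 × 10⁻⁴ s⁻².
N = √(1.0240 × 10⁻⁴) = 0.010119 rad s⁻¹ → T = 2π/N = 620.93 s ≈ 621 s.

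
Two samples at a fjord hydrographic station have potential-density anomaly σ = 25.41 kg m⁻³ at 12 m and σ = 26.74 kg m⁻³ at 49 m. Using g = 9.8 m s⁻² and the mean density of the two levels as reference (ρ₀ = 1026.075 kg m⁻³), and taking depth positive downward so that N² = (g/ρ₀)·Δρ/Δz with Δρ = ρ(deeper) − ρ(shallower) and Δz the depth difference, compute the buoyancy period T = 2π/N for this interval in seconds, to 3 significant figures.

339 s

Δρ = 1026.74 − 1025.41 = 1.33 kg m⁻³ over Δz = 49 − 12 = 37 m.
N² = (9.8/1026.075) × (1.33/37) = 3.4332 × 10⁻⁴ s⁻².
N = √(3.4332 × 10⁻⁴) = 0.018529 rad s⁻¹, so T = 2π/N = 339.10 s ≈ 339 s.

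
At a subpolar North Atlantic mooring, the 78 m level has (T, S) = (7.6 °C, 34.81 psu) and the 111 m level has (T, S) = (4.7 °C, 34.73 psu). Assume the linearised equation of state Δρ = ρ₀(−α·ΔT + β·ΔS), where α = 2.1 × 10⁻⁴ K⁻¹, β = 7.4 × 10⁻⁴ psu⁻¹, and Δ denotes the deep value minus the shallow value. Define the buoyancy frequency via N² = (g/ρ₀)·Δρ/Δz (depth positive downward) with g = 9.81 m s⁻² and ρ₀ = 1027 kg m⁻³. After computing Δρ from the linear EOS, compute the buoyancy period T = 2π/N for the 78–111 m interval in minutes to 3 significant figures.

ΔT = -2.9 K, ΔS = -0.08 psu (deep − shallow).
Δρ/ρ₀ = −αΔT + βΔS = 6.09 × 10⁻⁴ − 5.92 × 10⁻⁵ = 5.498 × 10⁻⁴, so Δρ ≈ 0.5646 kg m⁻³.
N² = (g/ρ₀)·Δρ/Δz = g·(Δρ/ρ₀)/Δz = 9.81 × 5.498 × 10⁻⁴ / 33 = 1.6344 × 10⁻⁴ s⁻².
N = √(1.6344 × 10⁻⁴) = 0.012784 rad s⁻¹ → T = 2π/N = 491.49 s = 8.1915 min ≈ 8.19 min.

8.19 min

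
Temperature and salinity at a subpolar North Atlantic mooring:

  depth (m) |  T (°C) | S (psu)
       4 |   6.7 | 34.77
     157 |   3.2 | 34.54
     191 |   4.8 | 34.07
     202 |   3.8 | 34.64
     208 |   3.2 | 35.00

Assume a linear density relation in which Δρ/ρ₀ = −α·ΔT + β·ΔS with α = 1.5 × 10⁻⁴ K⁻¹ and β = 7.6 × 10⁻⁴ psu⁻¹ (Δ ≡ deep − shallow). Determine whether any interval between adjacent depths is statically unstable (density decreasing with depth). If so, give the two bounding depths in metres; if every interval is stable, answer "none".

Evaluate Δρ/ρ₀ = −αΔT + βΔS across each adjacent pair:
  4–157 m: −αΔT+βΔS = −(1.5 × 10⁻⁴)(-3.5)+(7.6 × 10⁻⁴)(-0.23) = 3.5 × 10⁻⁴ → stable
  157–191 m: −αΔT+βΔS = −(1.5 × 10⁻⁴)(+1.6)+(7.6 × 10⁻⁴)(-0.47) = -6.0 × 10⁻⁴ → UNSTABLE
  191–202 m: −αΔT+βΔS = −(1.5 × 10⁻⁴)(-1.0)+(7.6 × 10⁻⁴)(+0.57) = 5.8 × 10⁻⁴ → stable
  202–208 m: −αΔT+βΔS = −(1.5 × 10⁻⁴)(-0.6)+(7.6 × 10⁻⁴)(+0.36) = 3.6 × 10⁻⁴ → stable
The 157–191 m interval has Δρ < 0: lighter water underlies denser water.

157–191 m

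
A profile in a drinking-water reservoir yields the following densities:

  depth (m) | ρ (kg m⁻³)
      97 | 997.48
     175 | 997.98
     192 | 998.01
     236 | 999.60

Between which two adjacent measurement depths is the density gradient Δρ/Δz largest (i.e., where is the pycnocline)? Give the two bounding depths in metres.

Compute the density gradient over each adjacent pair:
  97–175 m: Δρ/Δz = 0.50/78 = 6.4 × 10⁻³ kg m⁻⁴
  175–192 m: Δρ/Δz = 0.03/17 = 1.8 × 10⁻³ kg m⁻⁴
  192–236 m: Δρ/Δz = 1.59/44 = 0.036 kg m⁻⁴
The largest gradient is in the 192–236 m interval — the pycnocline.

192–236 m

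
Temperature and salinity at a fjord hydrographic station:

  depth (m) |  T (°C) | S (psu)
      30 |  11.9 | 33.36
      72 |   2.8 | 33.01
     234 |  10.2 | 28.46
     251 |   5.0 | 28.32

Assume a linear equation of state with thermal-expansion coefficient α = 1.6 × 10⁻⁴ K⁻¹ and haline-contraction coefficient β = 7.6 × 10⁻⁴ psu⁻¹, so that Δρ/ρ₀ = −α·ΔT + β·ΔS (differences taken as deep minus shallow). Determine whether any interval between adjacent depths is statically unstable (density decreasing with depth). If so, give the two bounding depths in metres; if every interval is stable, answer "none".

Evaluate Δρ/ρ₀ = −αΔT + βΔS across each adjacent pair:
  30–72 m: −αΔT+βΔS = −(1.6 × 10⁻⁴)(-9.1)+(7.6 × 10⁻⁴)(-0.35) = 1.2 × 10⁻³ → stable
  72–234 m: −αΔT+βΔS = −(1.6 × 10⁻⁴)(+7.4)+(7.6 × 10⁻⁴)(-4.55) = -4.6 × 10⁻³ → UNSTABLE
  234–251 m: −αΔT+βΔS = −(1.6 × 10⁻⁴)(-5.2)+(7.6 × 10⁻⁴)(-0.14) = 7.3 × 10⁻⁴ → stable
The 72–234 m interval has Δρ < 0: lighter water underlies denser water.

72–234 m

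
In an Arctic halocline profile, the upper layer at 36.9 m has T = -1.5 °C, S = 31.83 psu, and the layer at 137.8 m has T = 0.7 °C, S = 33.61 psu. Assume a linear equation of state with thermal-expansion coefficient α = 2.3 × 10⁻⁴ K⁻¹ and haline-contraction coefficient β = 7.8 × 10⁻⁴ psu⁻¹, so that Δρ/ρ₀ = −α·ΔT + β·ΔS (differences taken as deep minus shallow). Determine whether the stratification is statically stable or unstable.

stable

ΔT = 0.7 − -1.5 = +2.2 K and ΔS = 33.61 − 31.83 = +1.78 psu (deep − shallow).
−αΔT = -5.06 × 10⁻⁴; βΔS = 1.3884 × 10⁻³; sum Δρ/ρ₀ = 8.824 × 10⁻⁴.
Δρ/ρ₀ > 0, so Δρ > 0: deeper water is denser → statically stable.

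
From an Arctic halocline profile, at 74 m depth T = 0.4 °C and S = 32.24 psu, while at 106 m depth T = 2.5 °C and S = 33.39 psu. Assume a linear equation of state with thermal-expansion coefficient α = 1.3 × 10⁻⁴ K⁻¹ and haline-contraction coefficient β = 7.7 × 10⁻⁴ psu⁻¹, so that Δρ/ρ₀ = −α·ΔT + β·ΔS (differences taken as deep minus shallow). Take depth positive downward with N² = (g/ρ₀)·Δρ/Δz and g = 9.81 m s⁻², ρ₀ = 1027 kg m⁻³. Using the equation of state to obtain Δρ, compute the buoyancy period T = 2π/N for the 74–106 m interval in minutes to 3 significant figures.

7.64 min

ΔT = +2.1 K, ΔS = +1.15 psu (deep − shallow).
Δρ/ρ₀ = −αΔT + βΔS = -2.73 × 10⁻⁴ + 8.855 × 10⁻⁴ = 6.125 × 10⁻⁴, so Δρ ≈ 0.6290 kg m⁻³.
N² = (g/ρ₀)·Δρ/Δz = g·(Δρ/ρ₀)/Δz = 9.81 × 6.125 × 10⁻⁴ / 32 = 1.8777 × 10⁻⁴ s⁻².
N = √(1.8777 × 10⁻⁴) = 0.013703 rad s⁻¹ → T = 2π/N = 458.53 s = 7.6422 min ≈ 7.64 min.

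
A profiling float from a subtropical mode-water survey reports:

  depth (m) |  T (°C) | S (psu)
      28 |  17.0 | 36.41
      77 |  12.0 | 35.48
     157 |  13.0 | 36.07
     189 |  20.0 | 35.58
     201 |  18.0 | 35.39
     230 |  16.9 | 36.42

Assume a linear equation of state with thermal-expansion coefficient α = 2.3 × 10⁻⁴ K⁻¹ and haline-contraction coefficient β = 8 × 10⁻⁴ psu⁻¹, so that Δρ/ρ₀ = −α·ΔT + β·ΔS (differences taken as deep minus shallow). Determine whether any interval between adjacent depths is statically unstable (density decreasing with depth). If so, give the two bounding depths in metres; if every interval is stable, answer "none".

Evaluate Δρ/ρ₀ = −αΔT + βΔS across each adjacent pair:
  28–77 m: −αΔT+βΔS = −(2.3 × 10⁻⁴)(-5.0)+(8 × 10⁻⁴)(-0.93) = 4.1 × 10⁻⁴ → stable
  77–157 m: −αΔT+βΔS = −(2.3 × 10⁻⁴)(+1.0)+(8 × 10⁻⁴)(+0.59) = 2.4 × 10⁻⁴ → stable
  157–189 m: −αΔT+βΔS = −(2.3 × 10⁻⁴)(+7.0)+(8 × 10⁻⁴)(-0.49) = -2.0 × 10⁻³ → UNSTABLE
  189–201 m: −αΔT+βΔS = −(2.3 × 10⁻⁴)(-2.0)+(8 × 10⁻⁴)(-0.19) = 3.1 × 10⁻⁴ → stable
  201–230 m: −αΔT+βΔS = −(2.3 × 10⁻⁴)(-1.1)+(8 × 10⁻⁴)(+1.03) = 1.1 × 10⁻³ → stable
The 157–189 m interval has Δρ < 0: lighter water underlies denser water.

157–189 m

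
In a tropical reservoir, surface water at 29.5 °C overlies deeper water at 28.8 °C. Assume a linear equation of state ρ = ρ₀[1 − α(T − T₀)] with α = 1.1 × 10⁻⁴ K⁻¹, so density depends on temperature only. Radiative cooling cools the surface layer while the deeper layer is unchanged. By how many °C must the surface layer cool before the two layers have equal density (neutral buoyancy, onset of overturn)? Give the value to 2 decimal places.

With temperature the only control, equal density requires T_surf′ = T_deep.
T_surf′ = 28.8 °C.
Cooling required: 29.5 − 28.8 = 0.70 °C.

0.70 °C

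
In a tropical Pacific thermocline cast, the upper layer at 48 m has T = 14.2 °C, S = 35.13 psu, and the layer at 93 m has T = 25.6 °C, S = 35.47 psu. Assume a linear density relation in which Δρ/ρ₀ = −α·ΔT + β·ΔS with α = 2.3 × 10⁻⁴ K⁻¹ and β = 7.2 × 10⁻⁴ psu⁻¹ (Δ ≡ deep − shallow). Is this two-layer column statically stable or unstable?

unstable

ΔT = 25.6 − 14.2 = +11.4 K and ΔS = 35.47 − 35.13 = +0.34 psu (deep − shallow).
−αΔT = -2.622 × 10⁻³; βΔS = 2.448 × 10⁻⁴; sum Δρ/ρ₀ = -2.3772 × 10⁻³.
Δρ/ρ₀ < 0, so Δρ < 0: deeper water is lighter → statically unstable; the column would overturn.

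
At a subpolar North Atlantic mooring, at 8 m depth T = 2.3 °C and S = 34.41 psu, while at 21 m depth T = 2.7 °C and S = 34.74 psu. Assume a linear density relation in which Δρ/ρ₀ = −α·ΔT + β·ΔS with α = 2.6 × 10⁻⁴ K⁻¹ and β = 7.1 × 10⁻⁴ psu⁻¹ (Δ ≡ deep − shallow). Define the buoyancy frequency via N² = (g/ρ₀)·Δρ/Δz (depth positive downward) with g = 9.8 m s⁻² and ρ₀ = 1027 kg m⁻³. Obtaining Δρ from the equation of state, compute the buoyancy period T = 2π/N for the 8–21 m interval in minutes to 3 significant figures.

10.6 min

ΔT = +0.4 K, ΔS = +0.33 psu (deep − shallow).
Δρ/ρ₀ = −αΔT + βΔS = -1.04 × 10⁻⁴ + 2.343 × 10⁻⁴ = 1.303 × 10⁻⁴, so Δρ ≈ 0.1338 kg m⁻³.
N² = (g/ρ₀)·Δρ/Δz = g·(Δρ/ρ₀)/Δz = 9.8 × 1.303 × 10⁻⁴ / 13 = 9.8226 × 10⁻⁵ s⁻².
N = √(9.8226 × 10⁻⁵) = 9.9109 × 10⁻³ rad s⁻¹ → T = 2π/N = 633.97 s = 10.566 min ≈ 10.6 min.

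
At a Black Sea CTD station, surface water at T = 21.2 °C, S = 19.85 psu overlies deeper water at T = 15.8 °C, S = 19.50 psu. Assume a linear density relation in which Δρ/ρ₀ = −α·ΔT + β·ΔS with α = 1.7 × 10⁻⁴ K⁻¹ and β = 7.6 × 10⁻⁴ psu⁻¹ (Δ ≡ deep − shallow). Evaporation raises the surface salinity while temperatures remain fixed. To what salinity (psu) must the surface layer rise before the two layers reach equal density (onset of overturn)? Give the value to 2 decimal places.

20.71 psu

Neutral buoyancy requires −α(T_deep − T_surf) + β(S_deep − S_surf′) = 0.
S_surf′ = S_deep − (α/β)·ΔT = 19.50 − (1.7 × 10⁻⁴/7.6 × 10⁻⁴)·(-5.4) = 20.7079 psu.
Increase required: 20.7079 − 19.85 = 0.8579 psu.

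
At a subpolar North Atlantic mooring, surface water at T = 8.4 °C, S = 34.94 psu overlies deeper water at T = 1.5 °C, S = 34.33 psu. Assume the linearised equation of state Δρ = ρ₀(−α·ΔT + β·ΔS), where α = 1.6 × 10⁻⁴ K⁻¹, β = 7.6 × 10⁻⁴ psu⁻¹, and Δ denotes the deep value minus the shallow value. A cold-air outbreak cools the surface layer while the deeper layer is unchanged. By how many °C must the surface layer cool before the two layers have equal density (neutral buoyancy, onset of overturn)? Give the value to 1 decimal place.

4.0 °C

Neutral buoyancy requires Δρ = 0, i.e. −α(T_deep − T_surf′) + β(S_deep − S_surf) = 0.
T_surf′ = T_deep − (β/α)·ΔS = 1.5 − (7.6 × 10⁻⁴/1.6 × 10⁻⁴)·(-0.61) = 4.397 °C.
Cooling required: 8.4 − (4.397) = 4.003 °C.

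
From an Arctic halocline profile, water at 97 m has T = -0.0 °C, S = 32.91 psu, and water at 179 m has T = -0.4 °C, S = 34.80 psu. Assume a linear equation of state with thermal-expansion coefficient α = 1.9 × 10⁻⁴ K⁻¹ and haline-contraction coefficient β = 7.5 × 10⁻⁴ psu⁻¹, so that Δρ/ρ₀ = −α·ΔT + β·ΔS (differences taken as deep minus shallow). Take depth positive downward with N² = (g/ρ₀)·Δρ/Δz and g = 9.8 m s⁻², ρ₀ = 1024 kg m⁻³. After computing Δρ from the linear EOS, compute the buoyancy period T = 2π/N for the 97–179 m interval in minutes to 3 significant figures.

ΔT = -0.4 K, ΔS = +1.89 psu (deep − shallow).
Δρ/ρ₀ = −αΔT + βΔS = 7.60 × 10⁻⁵ + 1.4175 × 10⁻³ = 1.4935 × 10⁻³, so Δρ ≈ 1.529 kg m⁻³.
N² = (g/ρ₀)·Δρ/Δz = g·(Δρ/ρ₀)/Δz = 9.8 × 1.4935 × 10⁻³ / 82 = 1.7849 × 10⁻⁴ s⁻².
N = √(1.7849 × 10⁻⁴) = 0.013360 rad s⁻¹ → T = 2π/N = 470.30 s = 7.8383 min ≈ 7.84 min.

7.84 min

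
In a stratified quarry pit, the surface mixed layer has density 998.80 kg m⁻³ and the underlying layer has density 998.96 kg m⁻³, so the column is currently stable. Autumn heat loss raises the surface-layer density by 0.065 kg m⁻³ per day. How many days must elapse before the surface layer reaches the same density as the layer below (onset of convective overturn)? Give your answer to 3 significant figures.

2.46 days

Density deficit of the surface layer: 998.96 − 998.80 = 0.16 kg m⁻³.
Required change = 0.16 / 0.065 = 2.46 days.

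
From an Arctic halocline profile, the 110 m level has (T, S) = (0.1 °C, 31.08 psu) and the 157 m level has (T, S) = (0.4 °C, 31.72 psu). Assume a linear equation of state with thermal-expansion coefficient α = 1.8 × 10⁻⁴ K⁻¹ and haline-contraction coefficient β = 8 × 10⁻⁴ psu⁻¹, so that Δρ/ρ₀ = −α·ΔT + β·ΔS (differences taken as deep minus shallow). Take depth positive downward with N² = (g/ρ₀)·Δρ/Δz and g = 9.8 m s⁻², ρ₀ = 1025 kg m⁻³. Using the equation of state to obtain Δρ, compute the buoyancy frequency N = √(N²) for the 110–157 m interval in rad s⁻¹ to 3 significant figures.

ΔT = +0.3 K, ΔS = +0.64 psu (deep − shallow).
Δρ/ρ₀ = −αΔT + βΔS = -5.40 × 10⁻⁵ + 5.12 × 10⁻⁴ = 4.58 × 10⁻⁴, so Δρ ≈ 0.4695 kg m⁻³.
N² = (g/ρ₀)·Δρ/Δz = g·(Δρ/ρ₀)/Δz = 9.8 × 4.58 × 10⁻⁴ / 47 = 9.5498 × 10⁻⁵ s⁻².
N = √(9.5498 × 10⁻⁵) = 9.7723 × 10⁻³ rad s⁻¹ ≈ 9.77 × 10⁻³ rad s⁻¹.

9.77 × 10⁻³ rad s⁻¹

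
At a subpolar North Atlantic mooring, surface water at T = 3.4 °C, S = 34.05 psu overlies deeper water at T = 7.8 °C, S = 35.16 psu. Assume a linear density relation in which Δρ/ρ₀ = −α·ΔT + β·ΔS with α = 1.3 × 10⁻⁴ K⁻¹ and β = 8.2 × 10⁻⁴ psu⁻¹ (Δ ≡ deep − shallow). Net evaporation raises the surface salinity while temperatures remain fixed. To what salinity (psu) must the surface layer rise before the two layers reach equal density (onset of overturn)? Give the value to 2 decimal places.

34.46 psu

Neutral buoyancy requires −α(T_deep − T_surf) + β(S_deep − S_surf′) = 0.
S_surf′ = S_deep − (α/β)·ΔT = 35.16 − (1.3 × 10⁻⁴/8.2 × 10⁻⁴)·(+4.4) = 34.4624 psu.
Increase required: 34.4624 − 34.05 = 0.4124 psu.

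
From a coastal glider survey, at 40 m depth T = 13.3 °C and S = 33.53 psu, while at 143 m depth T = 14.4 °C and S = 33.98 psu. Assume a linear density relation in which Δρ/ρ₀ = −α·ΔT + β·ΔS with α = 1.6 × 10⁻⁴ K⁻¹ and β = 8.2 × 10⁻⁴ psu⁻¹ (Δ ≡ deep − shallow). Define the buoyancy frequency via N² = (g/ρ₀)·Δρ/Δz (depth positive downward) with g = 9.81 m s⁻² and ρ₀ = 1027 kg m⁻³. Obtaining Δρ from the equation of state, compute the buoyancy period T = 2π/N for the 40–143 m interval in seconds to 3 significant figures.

ΔT = +1.1 K, ΔS = +0.45 psu (deep − shallow).
Δρ/ρ₀ = −αΔT + βΔS = -1.76 × 10⁻⁴ + 3.69 × 10⁻⁴ = 1.93 × 10⁻⁴, so Δρ ≈ 0.1982 kg m⁻³.
N² = (g/ρ₀)·Δρ/Δz = g·(Δρ/ρ₀)/Δz = 9.81 × 1.93 × 10⁻⁴ / 103 = 1.8382 × 10⁻⁵ s⁻².
N = √(1.8382 × 10⁻⁵) = 4.2874 × 10⁻³ rad s⁻¹ → T = 2π/N = 1.4655 × 10³ s ≈ 1.47 × 10³ s.

1.47 × 10³ s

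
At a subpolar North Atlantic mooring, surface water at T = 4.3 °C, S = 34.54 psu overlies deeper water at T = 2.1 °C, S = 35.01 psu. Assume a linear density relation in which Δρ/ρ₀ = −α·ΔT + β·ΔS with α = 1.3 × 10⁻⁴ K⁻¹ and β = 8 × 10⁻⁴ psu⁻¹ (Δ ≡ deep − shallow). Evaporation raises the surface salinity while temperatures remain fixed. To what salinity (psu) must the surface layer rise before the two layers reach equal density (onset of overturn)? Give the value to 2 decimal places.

35.37 psu

Neutral buoyancy requires −α(T_deep − T_surf) + β(S_deep − S_surf′) = 0.
S_surf′ = S_deep − (α/β)·ΔT = 35.01 − (1.3 × 10⁻⁴/8 × 10⁻⁴)·(-2.2) = 35.3675 psu.
Increase required: 35.3675 − 34.54 = 0.8275 psu.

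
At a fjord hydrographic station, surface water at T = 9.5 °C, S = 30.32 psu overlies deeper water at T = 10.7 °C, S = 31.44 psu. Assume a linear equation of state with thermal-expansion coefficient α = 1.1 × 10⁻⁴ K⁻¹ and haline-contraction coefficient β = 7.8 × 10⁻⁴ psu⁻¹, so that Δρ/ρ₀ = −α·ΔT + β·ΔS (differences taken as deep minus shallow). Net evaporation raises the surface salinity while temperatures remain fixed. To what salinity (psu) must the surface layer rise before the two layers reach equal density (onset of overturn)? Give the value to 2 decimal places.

31.27 psu

Neutral buoyancy requires −α(T_deep − T_surf) + β(S_deep − S_surf′) = 0.
S_surf′ = S_deep − (α/β)·ΔT = 31.44 − (1.1 × 10⁻⁴/7.8 × 10⁻⁴)·(+1.2) = 31.2708 psu.
Increase required: 31.2708 − 30.32 = 0.9508 psu.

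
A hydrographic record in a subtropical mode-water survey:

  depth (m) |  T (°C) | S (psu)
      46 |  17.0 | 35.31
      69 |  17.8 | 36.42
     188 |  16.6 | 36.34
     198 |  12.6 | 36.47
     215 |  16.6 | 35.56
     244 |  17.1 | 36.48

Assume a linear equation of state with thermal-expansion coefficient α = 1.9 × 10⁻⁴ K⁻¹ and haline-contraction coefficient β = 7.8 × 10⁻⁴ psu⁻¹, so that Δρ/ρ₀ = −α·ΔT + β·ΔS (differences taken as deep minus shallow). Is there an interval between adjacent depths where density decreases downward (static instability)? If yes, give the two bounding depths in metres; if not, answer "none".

Evaluate Δρ/ρ₀ = −αΔT + βΔS across each adjacent pair:
  46–69 m: −αΔT+βΔS = −(1.9 × 10⁻⁴)(+0.8)+(7.8 × 10⁻⁴)(+1.11) = 7.1 × 10⁻⁴ → stable
  69–188 m: −αΔT+βΔS = −(1.9 × 10⁻⁴)(-1.2)+(7.8 × 10⁻⁴)(-0.08) = 1.7 × 10⁻⁴ → stable
  188–198 m: −αΔT+βΔS = −(1.9 × 10⁻⁴)(-4.0)+(7.8 × 10⁻⁴)(+0.13) = 8.6 × 10⁻⁴ → stable
  198–215 m: −αΔT+βΔS = −(1.9 × 10⁻⁴)(+4.0)+(7.8 × 10⁻⁴)(-0.91) = -1.5 × 10⁻³ → UNSTABLE
  215–244 m: −αΔT+βΔS = −(1.9 × 10⁻⁴)(+0.5)+(7.8 × 10⁻⁴)(+0.92) = 6.2 × 10⁻⁴ → stable
The 198–215 m interval has Δρ < 0: lighter water underlies denser water.

198–215 m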